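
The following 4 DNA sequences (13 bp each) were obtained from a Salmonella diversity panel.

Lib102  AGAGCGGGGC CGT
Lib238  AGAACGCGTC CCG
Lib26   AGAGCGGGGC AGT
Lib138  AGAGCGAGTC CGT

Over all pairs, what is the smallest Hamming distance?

1

Pairwise Hamming distances:
  Lib102 vs Lib238: 5
  Lib102 vs Lib26: 1
  Lib102 vs Lib138: 2
  Lib238 vs Lib26: 6
  Lib238 vs Lib138: 4
  Lib26 vs Lib138: 3
The smallest is 1, between Lib102 and Lib26.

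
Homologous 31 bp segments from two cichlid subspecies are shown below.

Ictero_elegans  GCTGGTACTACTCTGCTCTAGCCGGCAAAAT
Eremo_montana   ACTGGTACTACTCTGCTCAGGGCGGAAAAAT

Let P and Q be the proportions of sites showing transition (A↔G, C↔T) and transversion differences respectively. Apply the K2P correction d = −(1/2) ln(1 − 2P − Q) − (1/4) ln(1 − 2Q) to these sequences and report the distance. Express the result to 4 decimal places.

Differing sites — 1:G/A (Ti); 19:T/A (Tv); 20:A/G (Ti); 22:C/G (Tv); 26:C/A (Tv).
Of the 5 differences, 2 transitions and 3 transversions over 31 sites: P = 2/31 = 0.064516, Q = 3/31 = 0.096774.
d = −0.5·ln(0.774194) − 0.25·ln(0.806452) = −0.5·(-0.255933) − 0.25·(-0.215111) = 0.1817.

0.1817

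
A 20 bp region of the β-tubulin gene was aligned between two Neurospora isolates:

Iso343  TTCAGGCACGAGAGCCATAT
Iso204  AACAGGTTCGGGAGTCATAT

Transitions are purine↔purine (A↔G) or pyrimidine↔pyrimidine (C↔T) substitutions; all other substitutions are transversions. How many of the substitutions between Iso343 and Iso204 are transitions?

Mismatches occur at site 1 (T→A, transversion), site 2 (T→A, transversion), site 7 (C→T, transition), site 8 (A→T, transversion), site 11 (A→G, transition), site 15 (C→T, transition).
Of the 6 differences, 3 transitions and 3 transversions, so the answer is 3.

3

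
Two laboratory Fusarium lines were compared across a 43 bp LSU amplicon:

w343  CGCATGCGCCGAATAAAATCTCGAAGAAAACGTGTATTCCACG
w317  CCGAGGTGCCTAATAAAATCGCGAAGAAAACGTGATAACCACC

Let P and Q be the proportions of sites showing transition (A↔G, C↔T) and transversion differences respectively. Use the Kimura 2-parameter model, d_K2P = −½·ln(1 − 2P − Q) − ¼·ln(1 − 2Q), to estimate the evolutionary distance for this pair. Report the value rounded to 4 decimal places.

The sequences differ at positions 2 (G/C, transversion), 3 (C/G, transversion), 5 (T/G, transversion), 7 (C/T, transition), 11 (G/T, transversion), 21 (T/G, transversion), 35 (T/A, transversion), 36 (A/T, transversion), 37 (T/A, transversion), 38 (T/A, transversion), 43 (G/C, transversion).
Of the 11 differences, 1 transition and 10 transversions over 43 sites: P = 1/43 = 0.023256, Q = 10/43 = 0.232558.
d = −0.5·ln(0.720930) − 0.25·ln(0.534884) = −0.5·(-0.327213) − 0.25·(-0.625705) = 0.3200.

0.3200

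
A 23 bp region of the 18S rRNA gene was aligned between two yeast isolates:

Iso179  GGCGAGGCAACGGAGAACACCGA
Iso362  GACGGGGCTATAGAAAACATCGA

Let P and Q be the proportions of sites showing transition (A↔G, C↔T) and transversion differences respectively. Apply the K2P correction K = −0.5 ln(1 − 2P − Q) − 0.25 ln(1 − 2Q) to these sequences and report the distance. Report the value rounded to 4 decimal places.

Mismatches occur at site 2 (G→A, transition), site 5 (A→G, transition), site 9 (A→T, transversion), site 11 (C→T, transition), site 12 (G→A, transition), site 15 (G→A, transition), site 20 (C→T, transition).
Of the 7 differences, 6 transitions and 1 transversion over 23 sites: P = 6/23 = 0.260870, Q = 1/23 = 0.043478.
d = −0.5·ln(0.434782) − 0.25·ln(0.913044) = −0.5·(-0.832911) − 0.25·(-0.090971) = 0.4392.

0.4392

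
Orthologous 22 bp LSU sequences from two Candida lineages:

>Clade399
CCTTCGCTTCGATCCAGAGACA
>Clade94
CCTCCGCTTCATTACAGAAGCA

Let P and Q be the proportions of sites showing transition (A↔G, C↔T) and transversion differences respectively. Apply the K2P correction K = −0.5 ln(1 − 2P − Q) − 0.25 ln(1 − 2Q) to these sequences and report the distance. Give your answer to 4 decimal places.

Mismatches occur at site 4 (T→C, transition), site 11 (G→A, transition), site 12 (A→T, transversion), site 14 (C→A, transversion), site 19 (G→A, transition), site 20 (A→G, transition).
Of the 6 differences, 4 transitions and 2 transversions over 22 sites: P = 4/22 = 0.181818, Q = 2/22 = 0.090909.
d = −0.5·ln(0.545455) − 0.25·ln(0.818182) = −0.5·(-0.606135) − 0.25·(-0.200670) = 0.3532.

0.3532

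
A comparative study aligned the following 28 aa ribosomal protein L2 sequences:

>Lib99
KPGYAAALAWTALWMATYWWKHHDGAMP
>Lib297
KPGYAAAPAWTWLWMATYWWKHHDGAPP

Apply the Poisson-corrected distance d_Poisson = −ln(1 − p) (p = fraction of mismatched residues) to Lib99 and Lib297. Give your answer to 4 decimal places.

0.1133

Mismatches occur at site 8 (L→P), site 12 (A→W), site 27 (M→P).
p = 3/28 = 0.107143.
d = −ln(1 − 0.107143) = −ln(0.892857) = 0.1133.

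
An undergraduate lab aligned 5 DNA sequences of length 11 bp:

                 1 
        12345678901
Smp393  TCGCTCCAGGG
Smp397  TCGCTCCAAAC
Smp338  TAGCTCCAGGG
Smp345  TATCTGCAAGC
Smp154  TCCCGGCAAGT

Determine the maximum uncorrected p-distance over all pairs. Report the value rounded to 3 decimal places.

Pairwise Hamming distances:
  Smp393 vs Smp397: 3
  Smp393 vs Smp338: 1
  Smp393 vs Smp345: 5
  Smp393 vs Smp154: 5
  Smp397 vs Smp338: 4
  Smp397 vs Smp345: 4
  Smp397 vs Smp154: 5
  Smp338 vs Smp345: 4
  Smp338 vs Smp154: 6
  Smp345 vs Smp154: 4
The largest is 6 mismatches, between Smp338 and Smp154; p = 6/11 = 0.545.

0.545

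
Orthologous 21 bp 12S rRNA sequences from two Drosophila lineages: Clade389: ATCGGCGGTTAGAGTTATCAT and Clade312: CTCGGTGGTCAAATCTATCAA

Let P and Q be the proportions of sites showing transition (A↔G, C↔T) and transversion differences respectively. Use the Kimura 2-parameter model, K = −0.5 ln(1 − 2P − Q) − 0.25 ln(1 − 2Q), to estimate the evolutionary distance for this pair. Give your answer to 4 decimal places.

0.4551

Mismatches occur at site 1 (A→C, transversion), site 6 (C→T, transition), site 10 (T→C, transition), site 12 (G→A, transition), site 14 (G→T, transversion), site 15 (T→C, transition), site 21 (T→A, transversion).
Of the 7 differences, 4 transitions and 3 transversions over 21 sites: P = 4/21 = 0.190476, Q = 3/21 = 0.142857.
d = −0.5·ln(0.476191) − 0.25·ln(0.714286) = −0.5·(-0.741936) − 0.25·(-0.336472) = 0.4551.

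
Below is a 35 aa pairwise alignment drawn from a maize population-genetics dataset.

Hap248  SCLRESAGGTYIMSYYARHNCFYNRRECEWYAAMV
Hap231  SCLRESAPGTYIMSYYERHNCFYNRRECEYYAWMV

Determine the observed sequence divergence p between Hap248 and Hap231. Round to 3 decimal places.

Mismatches occur at site 8 (G↔P), site 17 (A↔E), site 30 (W↔Y), site 33 (A↔W).
There are 4 differences over 35 sites, so p = 4/35 = 0.114.

0.114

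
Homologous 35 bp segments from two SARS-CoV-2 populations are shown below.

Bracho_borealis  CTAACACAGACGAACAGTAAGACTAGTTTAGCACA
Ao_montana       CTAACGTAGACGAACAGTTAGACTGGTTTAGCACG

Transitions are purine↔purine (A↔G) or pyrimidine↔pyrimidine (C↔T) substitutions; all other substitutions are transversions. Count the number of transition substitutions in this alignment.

4

The sequences differ at positions 6 (A/G, transition), 7 (C/T, transition), 19 (A/T, transversion), 25 (A/G, transition), 35 (A/G, transition).
Of the 5 differences, 4 transitions and 1 transversion, so the answer is 4.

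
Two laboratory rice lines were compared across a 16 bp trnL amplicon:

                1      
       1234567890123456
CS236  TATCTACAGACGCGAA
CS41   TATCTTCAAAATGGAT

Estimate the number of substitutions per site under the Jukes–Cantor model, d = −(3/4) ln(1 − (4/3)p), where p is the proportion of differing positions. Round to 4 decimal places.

0.5199

Mismatches occur at site 6 (A→T), site 9 (G→A), site 11 (C→A), site 12 (G→T), site 13 (C→G), site 16 (A→T).
p = 6/16 = 0.375000.
d = −0.75 · ln(1 − (4/3)·0.375000) = −0.75 · ln(0.500000) = −0.75 · (-0.693147) = 0.5199.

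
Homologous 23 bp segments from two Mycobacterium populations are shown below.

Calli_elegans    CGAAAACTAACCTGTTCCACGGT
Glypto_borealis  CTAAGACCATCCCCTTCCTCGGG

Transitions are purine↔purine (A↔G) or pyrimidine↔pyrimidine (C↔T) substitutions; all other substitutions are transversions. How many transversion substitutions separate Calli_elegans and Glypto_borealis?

Mismatches occur at site 2 (G/T, transversion), site 5 (A/G, transition), site 8 (T/C, transition), site 10 (A/T, transversion), site 13 (T/C, transition), site 14 (G/C, transversion), site 19 (A/T, transversion), site 23 (T/G, transversion).
Of the 8 differences, 3 transitions and 5 transversions, so the answer is 5.

5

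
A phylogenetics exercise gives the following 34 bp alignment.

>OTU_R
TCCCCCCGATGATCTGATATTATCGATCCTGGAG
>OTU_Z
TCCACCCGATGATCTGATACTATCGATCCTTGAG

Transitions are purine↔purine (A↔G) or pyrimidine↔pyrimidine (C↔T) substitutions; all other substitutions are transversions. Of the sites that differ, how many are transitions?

1

The sequences differ at positions 4 (C/A, transversion), 20 (T/C, transition), 31 (G/T, transversion).
Of the 3 differences, 1 transition and 2 transversions, so the answer is 1.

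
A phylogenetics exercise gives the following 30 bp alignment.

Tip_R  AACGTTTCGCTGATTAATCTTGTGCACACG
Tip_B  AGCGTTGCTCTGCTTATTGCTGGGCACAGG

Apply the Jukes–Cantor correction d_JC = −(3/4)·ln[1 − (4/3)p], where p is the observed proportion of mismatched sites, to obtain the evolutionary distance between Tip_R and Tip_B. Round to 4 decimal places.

Differing sites — 2:A/G; 7:T/G; 9:G/T; 13:A/C; 17:A/T; 19:C/G; 20:T/C; 23:T/G; 29:C/G.
p = 9/30 = 0.300000.
d = −0.75 · ln(1 − (4/3)·0.300000) = −0.75 · ln(0.600000) = −0.75 · (-0.510826) = 0.3831.

0.3831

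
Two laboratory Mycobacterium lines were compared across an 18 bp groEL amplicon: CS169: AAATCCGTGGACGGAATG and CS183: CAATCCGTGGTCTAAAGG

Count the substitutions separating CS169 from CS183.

Mismatches occur at site 1 (A/C), site 11 (A/T), site 13 (G/T), site 14 (G/A), site 17 (T/G).
That gives 5 mismatches out of 18 aligned sites, so the Hamming distance is 5.

5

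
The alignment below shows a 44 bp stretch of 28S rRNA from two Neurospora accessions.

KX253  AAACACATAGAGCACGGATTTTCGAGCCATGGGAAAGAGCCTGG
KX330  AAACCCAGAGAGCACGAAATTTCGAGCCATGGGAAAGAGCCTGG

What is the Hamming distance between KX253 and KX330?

The sequences differ at positions 5 (A/C), 8 (T/G), 17 (G/A), 19 (T/A).
That gives 4 mismatches out of 44 aligned sites, so the Hamming distance is 4.

4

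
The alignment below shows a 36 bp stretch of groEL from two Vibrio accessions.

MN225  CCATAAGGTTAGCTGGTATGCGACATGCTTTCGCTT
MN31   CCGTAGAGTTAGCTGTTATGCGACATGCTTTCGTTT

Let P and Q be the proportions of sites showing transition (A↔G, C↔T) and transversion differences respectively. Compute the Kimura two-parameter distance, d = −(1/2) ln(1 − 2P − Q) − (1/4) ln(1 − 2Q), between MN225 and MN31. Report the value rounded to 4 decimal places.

Differing sites — 3:A/G (Ti); 6:A/G (Ti); 7:G/A (Ti); 16:G/T (Tv); 34:C/T (Ti).
Of the 5 differences, 4 transitions and 1 transversion over 36 sites: P = 4/36 = 0.111111, Q = 1/36 = 0.027778.
d = −0.5·ln(0.750000) − 0.25·ln(0.944444) = −0.5·(-0.287682) − 0.25·(-0.057159) = 0.1581.

0.1581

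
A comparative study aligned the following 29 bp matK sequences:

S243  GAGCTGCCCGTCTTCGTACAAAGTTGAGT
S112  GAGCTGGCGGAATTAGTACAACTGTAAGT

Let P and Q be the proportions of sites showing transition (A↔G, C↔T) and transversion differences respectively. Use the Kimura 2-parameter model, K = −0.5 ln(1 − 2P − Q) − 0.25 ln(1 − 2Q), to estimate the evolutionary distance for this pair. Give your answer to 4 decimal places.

0.4120

Differing sites — 7:C/G (Tv); 9:C/G (Tv); 11:T/A (Tv); 12:C/A (Tv); 15:C/A (Tv); 22:A/C (Tv); 23:G/T (Tv); 24:T/G (Tv); 26:G/A (Ti).
Of the 9 differences, 1 transition and 8 transversions over 29 sites: P = 1/29 = 0.034483, Q = 8/29 = 0.275862.
d = −0.5·ln(0.655172) − 0.25·ln(0.448276) = −0.5·(-0.422857) − 0.25·(-0.802346) = 0.4120.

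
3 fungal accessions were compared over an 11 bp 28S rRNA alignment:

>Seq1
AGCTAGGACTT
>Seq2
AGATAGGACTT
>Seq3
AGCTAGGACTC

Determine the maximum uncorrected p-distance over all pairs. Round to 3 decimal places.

0.182

Pairwise Hamming distances:
  Seq1 vs Seq2: 1
  Seq1 vs Seq3: 1
  Seq2 vs Seq3: 2
The largest is 2 mismatches, between Seq2 and Seq3; p = 2/11 = 0.182.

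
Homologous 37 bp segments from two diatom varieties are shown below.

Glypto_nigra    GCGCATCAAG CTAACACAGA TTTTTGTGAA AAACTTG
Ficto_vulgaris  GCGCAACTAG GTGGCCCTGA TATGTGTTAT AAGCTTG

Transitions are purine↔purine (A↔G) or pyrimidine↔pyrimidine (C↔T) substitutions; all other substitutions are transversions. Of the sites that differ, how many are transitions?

3

The sequences differ at positions 6 (T/A, transversion), 8 (A/T, transversion), 11 (C/G, transversion), 13 (A/G, transition), 14 (A/G, transition), 16 (A/C, transversion), 18 (A/T, transversion), 22 (T/A, transversion), 24 (T/G, transversion), 28 (G/T, transversion), 30 (A/T, transversion), 33 (A/G, transition).
Of the 12 differences, 3 transitions and 9 transversions, so the answer is 3.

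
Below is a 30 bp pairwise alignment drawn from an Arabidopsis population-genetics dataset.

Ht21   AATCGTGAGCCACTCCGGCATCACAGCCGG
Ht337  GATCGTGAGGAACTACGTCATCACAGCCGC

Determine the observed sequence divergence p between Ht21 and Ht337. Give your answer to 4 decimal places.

The sequences differ at positions 1 (A/G), 10 (C/G), 11 (C/A), 15 (C/A), 18 (G/T), 30 (G/C).
There are 6 differences over 30 sites, so p = 6/30 = 0.2000.

0.2000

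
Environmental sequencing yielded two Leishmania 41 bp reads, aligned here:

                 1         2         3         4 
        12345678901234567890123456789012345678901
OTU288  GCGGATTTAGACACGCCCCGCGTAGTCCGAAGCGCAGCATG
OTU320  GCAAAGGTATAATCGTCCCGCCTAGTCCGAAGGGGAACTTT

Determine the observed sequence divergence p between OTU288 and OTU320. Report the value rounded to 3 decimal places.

Mismatches occur at site 3 (G→A), site 4 (G→A), site 6 (T→G), site 7 (T→G), site 10 (G→T), site 12 (C→A), site 13 (A→T), site 16 (C→T), site 22 (G→C), site 33 (C→G), site 35 (C→G), site 37 (G→A), site 39 (A→T), site 41 (G→T).
There are 14 differences over 41 sites, so p = 14/41 = 0.341.

0.341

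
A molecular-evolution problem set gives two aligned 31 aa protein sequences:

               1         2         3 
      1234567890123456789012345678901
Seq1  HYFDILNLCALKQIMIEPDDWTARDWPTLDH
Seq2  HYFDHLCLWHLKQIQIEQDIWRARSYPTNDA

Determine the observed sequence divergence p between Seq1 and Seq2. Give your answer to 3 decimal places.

0.387

The sequences differ at positions 5 (I/H), 7 (N/C), 9 (C/W), 10 (A/H), 15 (M/Q), 18 (P/Q), 20 (D/I), 22 (T/R), 25 (D/S), 26 (W/Y), 29 (L/N), 31 (H/A).
There are 12 differences over 31 sites, so p = 12/31 = 0.387.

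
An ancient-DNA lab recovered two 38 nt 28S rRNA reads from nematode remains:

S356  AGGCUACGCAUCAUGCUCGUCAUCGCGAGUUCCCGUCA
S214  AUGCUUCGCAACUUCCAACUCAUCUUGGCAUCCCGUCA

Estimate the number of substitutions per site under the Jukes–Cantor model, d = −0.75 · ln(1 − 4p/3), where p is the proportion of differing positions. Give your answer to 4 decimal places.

0.4568

Differing sites — 2:G/U; 6:A/U; 11:U/A; 13:A/U; 15:G/C; 17:U/A; 18:C/A; 19:G/C; 25:G/U; 26:C/U; 28:A/G; 29:G/C; 30:U/A.
p = 13/38 = 0.342105.
d = −0.75 · ln(1 − (4/3)·0.342105) = −0.75 · ln(0.543860) = −0.75 · (-0.609063) = 0.4568.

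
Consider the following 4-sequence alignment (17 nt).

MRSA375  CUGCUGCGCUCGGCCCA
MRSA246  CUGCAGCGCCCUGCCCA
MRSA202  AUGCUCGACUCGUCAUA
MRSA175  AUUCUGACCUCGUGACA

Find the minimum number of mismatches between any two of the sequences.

Pairwise Hamming distances:
  MRSA375 vs MRSA246: 3
  MRSA375 vs MRSA202: 7
  MRSA375 vs MRSA175: 7
  MRSA246 vs MRSA202: 10
  MRSA246 vs MRSA175: 10
  MRSA202 vs MRSA175: 6
The smallest is 3, between MRSA375 and MRSA246.

3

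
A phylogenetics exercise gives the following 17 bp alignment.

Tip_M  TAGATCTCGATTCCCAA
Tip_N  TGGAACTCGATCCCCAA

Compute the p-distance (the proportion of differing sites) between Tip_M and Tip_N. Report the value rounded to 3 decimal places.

The sequences differ at positions 2 (A/G), 5 (T/A), 12 (T/C).
There are 3 differences over 17 sites, so p = 3/17 = 0.176.

0.176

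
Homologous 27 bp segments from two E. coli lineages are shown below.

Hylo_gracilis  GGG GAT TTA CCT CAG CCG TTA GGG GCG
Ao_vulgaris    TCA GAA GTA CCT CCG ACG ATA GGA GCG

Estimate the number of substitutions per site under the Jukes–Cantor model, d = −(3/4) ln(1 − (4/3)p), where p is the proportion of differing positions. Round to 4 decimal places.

0.4408

Mismatches occur at site 1 (G/T), site 2 (G/C), site 3 (G/A), site 6 (T/A), site 7 (T/G), site 14 (A/C), site 16 (C/A), site 19 (T/A), site 24 (G/A).
p = 9/27 = 0.333333.
d = −0.75 · ln(1 − (4/3)·0.333333) = −0.75 · ln(0.555556) = −0.75 · (-0.587786) = 0.4408.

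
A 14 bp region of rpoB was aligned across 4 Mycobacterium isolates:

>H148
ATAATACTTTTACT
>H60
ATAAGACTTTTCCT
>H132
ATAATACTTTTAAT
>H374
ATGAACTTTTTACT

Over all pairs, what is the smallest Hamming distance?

1

Pairwise Hamming distances:
  H148 vs H60: 2
  H148 vs H132: 1
  H148 vs H374: 4
  H60 vs H132: 3
  H60 vs H374: 5
  H132 vs H374: 5
The smallest is 1, between H148 and H132.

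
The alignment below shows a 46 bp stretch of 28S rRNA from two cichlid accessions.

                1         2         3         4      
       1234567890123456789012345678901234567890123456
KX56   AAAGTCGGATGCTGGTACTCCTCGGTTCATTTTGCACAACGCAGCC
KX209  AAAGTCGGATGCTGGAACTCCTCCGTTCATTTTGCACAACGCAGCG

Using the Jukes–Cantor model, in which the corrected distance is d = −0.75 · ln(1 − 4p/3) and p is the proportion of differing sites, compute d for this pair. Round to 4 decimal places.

0.0682

The sequences differ at positions 16 (T/A), 24 (G/C), 46 (C/G).
p = 3/46 = 0.065217.
d = −0.75 · ln(1 − (4/3)·0.065217) = −0.75 · ln(0.913044) = −0.75 · (-0.090971) = 0.0682.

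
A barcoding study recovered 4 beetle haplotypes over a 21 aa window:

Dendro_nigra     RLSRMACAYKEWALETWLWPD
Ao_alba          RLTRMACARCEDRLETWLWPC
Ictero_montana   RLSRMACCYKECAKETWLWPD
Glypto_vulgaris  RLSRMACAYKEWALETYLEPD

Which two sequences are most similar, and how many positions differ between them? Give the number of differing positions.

Pairwise Hamming distances:
  Dendro_nigra vs Ao_alba: 6
  Dendro_nigra vs Ictero_montana: 3
  Dendro_nigra vs Glypto_vulgaris: 2
  Ao_alba vs Ictero_montana: 8
  Ao_alba vs Glypto_vulgaris: 8
  Ictero_montana vs Glypto_vulgaris: 5
The smallest is 2, between Dendro_nigra and Glypto_vulgaris.

2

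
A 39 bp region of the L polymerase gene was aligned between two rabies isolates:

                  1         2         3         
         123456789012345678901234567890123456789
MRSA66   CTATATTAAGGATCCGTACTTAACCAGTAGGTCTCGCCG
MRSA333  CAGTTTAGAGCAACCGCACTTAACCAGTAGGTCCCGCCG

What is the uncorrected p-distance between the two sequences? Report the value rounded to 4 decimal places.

0.2308

Mismatches occur at site 2 (T→A), site 3 (A→G), site 5 (A→T), site 7 (T→A), site 8 (A→G), site 11 (G→C), site 13 (T→A), site 17 (T→C), site 34 (T→C).
There are 9 differences over 39 sites, so p = 9/39 = 0.2308.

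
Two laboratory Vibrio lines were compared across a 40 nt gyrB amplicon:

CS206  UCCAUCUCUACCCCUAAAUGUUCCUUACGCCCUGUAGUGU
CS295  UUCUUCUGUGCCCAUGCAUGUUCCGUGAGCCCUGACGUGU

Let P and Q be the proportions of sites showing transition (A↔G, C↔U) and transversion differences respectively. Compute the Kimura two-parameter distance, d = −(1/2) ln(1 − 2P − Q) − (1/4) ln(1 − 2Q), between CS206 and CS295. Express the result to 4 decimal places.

The sequences differ at positions 2 (C/U, transition), 4 (A/U, transversion), 8 (C/G, transversion), 10 (A/G, transition), 14 (C/A, transversion), 16 (A/G, transition), 17 (A/C, transversion), 25 (U/G, transversion), 27 (A/G, transition), 28 (C/A, transversion), 35 (U/A, transversion), 36 (A/C, transversion).
Of the 12 differences, 4 transitions and 8 transversions over 40 sites: P = 4/40 = 0.100000, Q = 8/40 = 0.200000.
d = −0.5·ln(0.600000) − 0.25·ln(0.600000) = −0.5·(-0.510826) − 0.25·(-0.510826) = 0.3831.

0.3831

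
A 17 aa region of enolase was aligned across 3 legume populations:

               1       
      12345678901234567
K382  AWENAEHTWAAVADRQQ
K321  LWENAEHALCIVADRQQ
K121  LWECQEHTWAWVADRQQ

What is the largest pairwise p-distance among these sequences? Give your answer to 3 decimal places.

Pairwise Hamming distances:
  K382 vs K321: 5
  K382 vs K121: 4
  K321 vs K121: 6
The largest is 6 mismatches, between K321 and K121; p = 6/17 = 0.353.

0.353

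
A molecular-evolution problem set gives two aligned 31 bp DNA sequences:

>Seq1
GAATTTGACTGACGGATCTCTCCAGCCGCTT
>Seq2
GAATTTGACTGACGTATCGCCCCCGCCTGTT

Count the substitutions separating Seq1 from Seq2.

6

The sequences differ at positions 15 (G/T), 19 (T/G), 21 (T/C), 24 (A/C), 28 (G/T), 29 (C/G).
That gives 6 mismatches out of 31 aligned sites, so the Hamming distance is 6.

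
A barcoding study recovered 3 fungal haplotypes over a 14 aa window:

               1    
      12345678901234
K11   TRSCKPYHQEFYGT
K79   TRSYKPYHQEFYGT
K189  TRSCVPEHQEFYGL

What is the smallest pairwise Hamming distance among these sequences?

1

Pairwise Hamming distances:
  K11 vs K79: 1
  K11 vs K189: 3
  K79 vs K189: 4
The smallest is 1, between K11 and K79.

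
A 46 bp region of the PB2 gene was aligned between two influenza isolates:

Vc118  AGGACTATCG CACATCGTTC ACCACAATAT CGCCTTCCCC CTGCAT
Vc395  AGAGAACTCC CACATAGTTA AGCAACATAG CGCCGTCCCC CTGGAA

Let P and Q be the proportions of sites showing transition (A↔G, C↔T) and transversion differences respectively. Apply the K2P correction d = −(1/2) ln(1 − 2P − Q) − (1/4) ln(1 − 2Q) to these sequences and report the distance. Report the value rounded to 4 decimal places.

Differing sites — 3:G/A (Ti); 4:A/G (Ti); 5:C/A (Tv); 6:T/A (Tv); 7:A/C (Tv); 10:G/C (Tv); 16:C/A (Tv); 20:C/A (Tv); 22:C/G (Tv); 25:C/A (Tv); 26:A/C (Tv); 30:T/G (Tv); 35:T/G (Tv); 44:C/G (Tv); 46:T/A (Tv).
Of the 15 differences, 2 transitions and 13 transversions over 46 sites: P = 2/46 = 0.043478, Q = 13/46 = 0.282609.
d = −0.5·ln(0.630435) − 0.25·ln(0.434782) = −0.5·(-0.461345) − 0.25·(-0.832911) = 0.4389.

0.4389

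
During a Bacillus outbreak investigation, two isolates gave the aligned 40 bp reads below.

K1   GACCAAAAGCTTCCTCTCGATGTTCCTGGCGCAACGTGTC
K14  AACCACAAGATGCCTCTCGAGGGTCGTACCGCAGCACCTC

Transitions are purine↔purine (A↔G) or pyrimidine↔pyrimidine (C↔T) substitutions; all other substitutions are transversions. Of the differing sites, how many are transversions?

The sequences differ at positions 1 (G/A, transition), 6 (A/C, transversion), 10 (C/A, transversion), 12 (T/G, transversion), 21 (T/G, transversion), 23 (T/G, transversion), 26 (C/G, transversion), 28 (G/A, transition), 29 (G/C, transversion), 34 (A/G, transition), 36 (G/A, transition), 37 (T/C, transition), 38 (G/C, transversion).
Of the 13 differences, 5 transitions and 8 transversions, so the answer is 8.

8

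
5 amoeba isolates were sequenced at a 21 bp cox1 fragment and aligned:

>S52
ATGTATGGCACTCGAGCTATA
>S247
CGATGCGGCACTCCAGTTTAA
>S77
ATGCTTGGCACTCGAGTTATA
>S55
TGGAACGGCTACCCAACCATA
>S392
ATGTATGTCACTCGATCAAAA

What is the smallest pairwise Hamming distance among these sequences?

Pairwise Hamming distances:
  S52 vs S247: 9
  S52 vs S77: 3
  S52 vs S55: 10
  S52 vs S392: 4
  S247 vs S77: 9
  S247 vs S55: 12
  S247 vs S392: 11
  S77 vs S55: 12
  S77 vs S392: 7
  S55 vs S392: 12
The smallest is 3, between S52 and S77.

3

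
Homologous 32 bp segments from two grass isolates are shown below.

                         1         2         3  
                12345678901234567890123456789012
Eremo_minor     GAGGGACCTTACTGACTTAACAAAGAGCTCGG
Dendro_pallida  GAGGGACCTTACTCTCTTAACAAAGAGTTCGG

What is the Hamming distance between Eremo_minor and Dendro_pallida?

3

The sequences differ at positions 14 (G/C), 15 (A/T), 28 (C/T).
That gives 3 mismatches out of 32 aligned sites, so the Hamming distance is 3.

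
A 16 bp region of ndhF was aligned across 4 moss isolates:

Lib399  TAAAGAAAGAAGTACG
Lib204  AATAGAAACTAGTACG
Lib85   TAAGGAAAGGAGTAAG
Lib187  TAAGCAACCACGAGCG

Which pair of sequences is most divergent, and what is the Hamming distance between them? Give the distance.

9

Pairwise Hamming distances:
  Lib399 vs Lib204: 4
  Lib399 vs Lib85: 3
  Lib399 vs Lib187: 7
  Lib204 vs Lib85: 6
  Lib204 vs Lib187: 9
  Lib85 vs Lib187: 8
The largest is 9, between Lib204 and Lib187.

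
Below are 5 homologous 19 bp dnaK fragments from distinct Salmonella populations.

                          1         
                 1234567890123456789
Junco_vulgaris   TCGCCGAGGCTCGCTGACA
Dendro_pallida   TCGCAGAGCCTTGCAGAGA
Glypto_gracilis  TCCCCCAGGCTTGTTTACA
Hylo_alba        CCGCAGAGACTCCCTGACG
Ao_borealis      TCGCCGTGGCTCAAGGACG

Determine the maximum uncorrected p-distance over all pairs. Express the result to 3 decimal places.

Pairwise Hamming distances:
  Junco_vulgaris vs Dendro_pallida: 5
  Junco_vulgaris vs Glypto_gracilis: 5
  Junco_vulgaris vs Hylo_alba: 5
  Junco_vulgaris vs Ao_borealis: 5
  Dendro_pallida vs Glypto_gracilis: 8
  Dendro_pallida vs Hylo_alba: 7
  Dendro_pallida vs Ao_borealis: 9
  Glypto_gracilis vs Hylo_alba: 10
  Glypto_gracilis vs Ao_borealis: 9
  Hylo_alba vs Ao_borealis: 7
The largest is 10 mismatches, between Glypto_gracilis and Hylo_alba; p = 10/19 = 0.526.

0.526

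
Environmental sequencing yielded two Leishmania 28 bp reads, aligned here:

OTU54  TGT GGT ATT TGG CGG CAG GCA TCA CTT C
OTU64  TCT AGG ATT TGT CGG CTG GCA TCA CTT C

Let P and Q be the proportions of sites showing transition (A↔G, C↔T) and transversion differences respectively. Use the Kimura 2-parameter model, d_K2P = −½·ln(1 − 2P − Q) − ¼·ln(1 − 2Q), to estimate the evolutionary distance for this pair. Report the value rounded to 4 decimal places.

0.2047

The sequences differ at positions 2 (G/C, transversion), 4 (G/A, transition), 6 (T/G, transversion), 12 (G/T, transversion), 17 (A/T, transversion).
Of the 5 differences, 1 transition and 4 transversions over 28 sites: P = 1/28 = 0.035714, Q = 4/28 = 0.142857.
d = −0.5·ln(0.785715) − 0.25·ln(0.714286) = −0.5·(-0.241161) − 0.25·(-0.336472) = 0.2047.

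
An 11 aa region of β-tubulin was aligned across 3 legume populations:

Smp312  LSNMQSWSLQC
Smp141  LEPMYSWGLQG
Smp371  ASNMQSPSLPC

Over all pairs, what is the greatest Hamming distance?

8

Pairwise Hamming distances:
  Smp312 vs Smp141: 5
  Smp312 vs Smp371: 3
  Smp141 vs Smp371: 8
The largest is 8, between Smp141 and Smp371.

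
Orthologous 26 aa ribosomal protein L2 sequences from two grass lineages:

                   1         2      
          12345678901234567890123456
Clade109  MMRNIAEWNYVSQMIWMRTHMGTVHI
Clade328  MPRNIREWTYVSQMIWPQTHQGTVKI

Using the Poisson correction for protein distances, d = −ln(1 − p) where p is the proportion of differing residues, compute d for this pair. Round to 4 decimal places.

The sequences differ at positions 2 (M/P), 6 (A/R), 9 (N/T), 17 (M/P), 18 (R/Q), 21 (M/Q), 25 (H/K).
p = 7/26 = 0.269231.
d = −ln(1 − 0.269231) = −ln(0.730769) = 0.3137.

0.3137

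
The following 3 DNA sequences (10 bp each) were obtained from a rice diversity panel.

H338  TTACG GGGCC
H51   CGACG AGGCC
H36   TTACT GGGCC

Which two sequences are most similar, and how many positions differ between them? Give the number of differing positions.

1

Pairwise Hamming distances:
  H338 vs H51: 3
  H338 vs H36: 1
  H51 vs H36: 4
The smallest is 1, between H338 and H36.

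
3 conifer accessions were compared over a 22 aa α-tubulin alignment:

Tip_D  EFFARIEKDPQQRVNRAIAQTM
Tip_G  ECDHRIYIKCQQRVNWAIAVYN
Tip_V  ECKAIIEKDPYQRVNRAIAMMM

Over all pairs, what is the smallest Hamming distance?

6

Pairwise Hamming distances:
  Tip_D vs Tip_G: 11
  Tip_D vs Tip_V: 6
  Tip_G vs Tip_V: 12
The smallest is 6, between Tip_D and Tip_V.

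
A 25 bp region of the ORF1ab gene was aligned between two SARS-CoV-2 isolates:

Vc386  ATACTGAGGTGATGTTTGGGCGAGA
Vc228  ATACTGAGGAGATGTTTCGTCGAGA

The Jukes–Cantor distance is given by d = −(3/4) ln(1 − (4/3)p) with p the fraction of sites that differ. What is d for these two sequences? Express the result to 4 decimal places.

Differing sites — 10:T/A; 18:G/C; 20:G/T.
p = 3/25 = 0.120000.
d = −0.75 · ln(1 − (4/3)·0.120000) = −0.75 · ln(0.840000) = −0.75 · (-0.174353) = 0.1308.

0.1308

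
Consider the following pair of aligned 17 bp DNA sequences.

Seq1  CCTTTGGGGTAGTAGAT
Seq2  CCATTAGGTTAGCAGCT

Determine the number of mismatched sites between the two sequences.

5

The sequences differ at positions 3 (T/A), 6 (G/A), 9 (G/T), 13 (T/C), 16 (A/C).
That gives 5 mismatches out of 17 aligned sites, so the Hamming distance is 5.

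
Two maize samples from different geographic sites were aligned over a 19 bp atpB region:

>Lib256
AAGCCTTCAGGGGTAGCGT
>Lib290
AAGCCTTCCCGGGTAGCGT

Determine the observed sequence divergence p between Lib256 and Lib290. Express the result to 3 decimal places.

0.105

Mismatches occur at site 9 (A↔C), site 10 (G↔C).
There are 2 differences over 19 sites, so p = 2/19 = 0.105.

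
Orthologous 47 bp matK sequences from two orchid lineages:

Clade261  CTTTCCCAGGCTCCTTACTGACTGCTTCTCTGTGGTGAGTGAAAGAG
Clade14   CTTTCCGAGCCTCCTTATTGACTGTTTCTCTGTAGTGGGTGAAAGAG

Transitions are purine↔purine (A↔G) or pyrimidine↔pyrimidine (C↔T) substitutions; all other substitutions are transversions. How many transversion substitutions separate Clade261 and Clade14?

2

The sequences differ at positions 7 (C/G, transversion), 10 (G/C, transversion), 18 (C/T, transition), 25 (C/T, transition), 34 (G/A, transition), 38 (A/G, transition).
Of the 6 differences, 4 transitions and 2 transversions, so the answer is 2.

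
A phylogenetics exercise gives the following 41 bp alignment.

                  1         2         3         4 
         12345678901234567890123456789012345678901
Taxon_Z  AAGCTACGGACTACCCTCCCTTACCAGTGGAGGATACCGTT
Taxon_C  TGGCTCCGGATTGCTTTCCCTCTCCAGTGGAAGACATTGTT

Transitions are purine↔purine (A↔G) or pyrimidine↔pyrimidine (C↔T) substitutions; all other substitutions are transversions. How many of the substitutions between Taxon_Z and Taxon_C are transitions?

10

Differing sites — 1:A/T (Tv); 2:A/G (Ti); 6:A/C (Tv); 11:C/T (Ti); 13:A/G (Ti); 15:C/T (Ti); 16:C/T (Ti); 22:T/C (Ti); 23:A/T (Tv); 32:G/A (Ti); 35:T/C (Ti); 37:C/T (Ti); 38:C/T (Ti).
Of the 13 differences, 10 transitions and 3 transversions, so the answer is 10.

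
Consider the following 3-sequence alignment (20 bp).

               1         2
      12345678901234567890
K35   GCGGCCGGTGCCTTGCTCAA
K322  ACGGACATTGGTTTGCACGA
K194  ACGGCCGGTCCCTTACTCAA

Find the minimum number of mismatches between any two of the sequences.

3

Pairwise Hamming distances:
  K35 vs K322: 8
  K35 vs K194: 3
  K322 vs K194: 9
The smallest is 3, between K35 and K194.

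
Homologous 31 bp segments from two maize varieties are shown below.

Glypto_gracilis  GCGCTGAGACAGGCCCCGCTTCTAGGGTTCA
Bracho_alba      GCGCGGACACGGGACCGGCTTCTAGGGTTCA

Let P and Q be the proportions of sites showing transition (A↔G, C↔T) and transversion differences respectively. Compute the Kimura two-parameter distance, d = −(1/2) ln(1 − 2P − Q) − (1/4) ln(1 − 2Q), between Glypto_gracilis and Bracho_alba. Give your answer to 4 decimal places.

Differing sites — 5:T/G (Tv); 8:G/C (Tv); 11:A/G (Ti); 14:C/A (Tv); 17:C/G (Tv).
Of the 5 differences, 1 transition and 4 transversions over 31 sites: P = 1/31 = 0.032258, Q = 4/31 = 0.129032.
d = −0.5·ln(0.806452) − 0.25·ln(0.741936) = −0.5·(-0.215111) − 0.25·(-0.298492) = 0.1822.

0.1822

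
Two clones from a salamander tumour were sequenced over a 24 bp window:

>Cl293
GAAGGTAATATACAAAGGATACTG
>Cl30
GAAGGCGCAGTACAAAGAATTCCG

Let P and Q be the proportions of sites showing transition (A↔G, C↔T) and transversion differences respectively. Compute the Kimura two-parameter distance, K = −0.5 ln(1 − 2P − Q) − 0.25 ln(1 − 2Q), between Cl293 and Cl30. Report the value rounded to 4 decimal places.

The sequences differ at positions 6 (T/C, transition), 7 (A/G, transition), 8 (A/C, transversion), 9 (T/A, transversion), 10 (A/G, transition), 18 (G/A, transition), 21 (A/T, transversion), 23 (T/C, transition).
Of the 8 differences, 5 transitions and 3 transversions over 24 sites: P = 5/24 = 0.208333, Q = 3/24 = 0.125000.
d = −0.5·ln(0.458334) − 0.25·ln(0.750000) = −0.5·(-0.780157) − 0.25·(-0.287682) = 0.4620.

0.4620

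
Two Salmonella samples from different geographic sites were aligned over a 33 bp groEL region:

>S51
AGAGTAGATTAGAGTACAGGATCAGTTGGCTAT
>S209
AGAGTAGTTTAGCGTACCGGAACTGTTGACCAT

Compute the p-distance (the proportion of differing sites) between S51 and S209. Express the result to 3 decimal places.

0.212

Differing sites — 8:A/T; 13:A/C; 18:A/C; 22:T/A; 24:A/T; 29:G/A; 31:T/C.
There are 7 differences over 33 sites, so p = 7/33 = 0.212.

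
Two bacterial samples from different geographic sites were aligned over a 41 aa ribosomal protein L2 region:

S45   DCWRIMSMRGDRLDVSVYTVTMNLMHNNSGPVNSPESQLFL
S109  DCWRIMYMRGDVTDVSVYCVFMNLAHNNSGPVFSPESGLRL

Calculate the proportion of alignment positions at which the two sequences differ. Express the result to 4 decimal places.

0.2195

Differing sites — 7:S/Y; 12:R/V; 13:L/T; 19:T/C; 21:T/F; 25:M/A; 33:N/F; 38:Q/G; 40:F/R.
There are 9 differences over 41 sites, so p = 9/41 = 0.2195.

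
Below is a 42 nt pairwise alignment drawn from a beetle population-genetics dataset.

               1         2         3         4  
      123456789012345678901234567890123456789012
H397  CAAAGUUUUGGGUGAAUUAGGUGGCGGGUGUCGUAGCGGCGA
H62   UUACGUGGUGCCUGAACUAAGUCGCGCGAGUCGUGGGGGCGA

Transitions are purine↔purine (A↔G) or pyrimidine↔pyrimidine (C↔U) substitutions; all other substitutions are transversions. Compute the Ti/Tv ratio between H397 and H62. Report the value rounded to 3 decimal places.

0.400

Differing sites — 1:C/U (Ti); 2:A/U (Tv); 4:A/C (Tv); 7:U/G (Tv); 8:U/G (Tv); 11:G/C (Tv); 12:G/C (Tv); 17:U/C (Ti); 20:G/A (Ti); 23:G/C (Tv); 27:G/C (Tv); 29:U/A (Tv); 35:A/G (Ti); 37:C/G (Tv).
Of the 14 differences, 4 transitions and 10 transversions, so Ti/Tv = 4/10 = 0.400.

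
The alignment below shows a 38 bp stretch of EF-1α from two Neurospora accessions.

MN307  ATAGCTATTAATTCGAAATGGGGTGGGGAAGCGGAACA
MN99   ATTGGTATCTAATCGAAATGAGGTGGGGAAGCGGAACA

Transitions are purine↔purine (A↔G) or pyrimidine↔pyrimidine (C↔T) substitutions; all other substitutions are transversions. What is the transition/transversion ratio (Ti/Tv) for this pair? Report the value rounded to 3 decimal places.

The sequences differ at positions 3 (A/T, transversion), 5 (C/G, transversion), 9 (T/C, transition), 10 (A/T, transversion), 12 (T/A, transversion), 21 (G/A, transition).
Of the 6 differences, 2 transitions and 4 transversions, so Ti/Tv = 2/4 = 0.500.

0.500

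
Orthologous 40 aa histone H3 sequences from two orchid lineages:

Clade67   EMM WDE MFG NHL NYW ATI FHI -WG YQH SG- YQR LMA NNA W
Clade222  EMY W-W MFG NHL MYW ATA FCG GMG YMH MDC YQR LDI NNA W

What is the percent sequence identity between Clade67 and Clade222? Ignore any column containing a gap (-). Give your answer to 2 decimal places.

67.57%

Excluding the 3 gap columns leaves 37 comparable sites.
Differing sites — 3:M/Y; 6:E/W; 13:N/M; 18:I/A; 20:H/C; 21:I/G; 23:W/M; 26:Q/M; 28:S/M; 29:G/D; 35:M/D; 36:A/I.
25 of the 37 comparable sites match, so the percent identity is 25/37 × 100 = 67.57%.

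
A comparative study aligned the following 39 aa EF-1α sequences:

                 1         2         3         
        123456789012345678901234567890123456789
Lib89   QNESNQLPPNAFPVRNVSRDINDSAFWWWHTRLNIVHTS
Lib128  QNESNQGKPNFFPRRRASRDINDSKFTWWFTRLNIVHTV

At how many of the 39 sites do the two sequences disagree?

10

Differing sites — 7:L/G; 8:P/K; 11:A/F; 14:V/R; 16:N/R; 17:V/A; 25:A/K; 27:W/T; 30:H/F; 39:S/V.
That gives 10 mismatches out of 39 aligned sites, so the Hamming distance is 10.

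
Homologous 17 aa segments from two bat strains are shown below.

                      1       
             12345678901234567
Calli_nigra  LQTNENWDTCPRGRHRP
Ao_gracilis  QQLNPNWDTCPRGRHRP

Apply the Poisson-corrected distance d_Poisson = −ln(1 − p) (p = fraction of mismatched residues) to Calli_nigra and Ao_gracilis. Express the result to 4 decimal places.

Differing sites — 1:L/Q; 3:T/L; 5:E/P.
p = 3/17 = 0.176471.
d = −ln(1 − 0.176471) = −ln(0.823529) = 0.1942.

0.1942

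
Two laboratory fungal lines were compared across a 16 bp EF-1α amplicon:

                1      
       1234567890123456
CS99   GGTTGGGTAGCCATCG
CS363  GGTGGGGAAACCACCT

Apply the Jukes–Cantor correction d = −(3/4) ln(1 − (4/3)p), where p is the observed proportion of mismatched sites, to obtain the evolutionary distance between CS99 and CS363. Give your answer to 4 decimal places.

0.4042

Mismatches occur at site 4 (T↔G), site 8 (T↔A), site 10 (G↔A), site 14 (T↔C), site 16 (G↔T).
p = 5/16 = 0.312500.
d = −0.75 · ln(1 − (4/3)·0.312500) = −0.75 · ln(0.583333) = −0.75 · (-0.538997) = 0.4042.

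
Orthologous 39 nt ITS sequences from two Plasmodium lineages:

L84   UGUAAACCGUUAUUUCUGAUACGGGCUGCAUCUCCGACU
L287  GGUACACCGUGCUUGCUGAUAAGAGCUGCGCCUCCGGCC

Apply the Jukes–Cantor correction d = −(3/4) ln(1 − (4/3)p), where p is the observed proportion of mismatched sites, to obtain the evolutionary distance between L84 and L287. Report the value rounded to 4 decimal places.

0.3538

Differing sites — 1:U/G; 5:A/C; 11:U/G; 12:A/C; 15:U/G; 22:C/A; 24:G/A; 30:A/G; 31:U/C; 37:A/G; 39:U/C.
p = 11/39 = 0.282051.
d = −0.75 · ln(1 − (4/3)·0.282051) = −0.75 · ln(0.623932) = −0.75 · (-0.471714) = 0.3538.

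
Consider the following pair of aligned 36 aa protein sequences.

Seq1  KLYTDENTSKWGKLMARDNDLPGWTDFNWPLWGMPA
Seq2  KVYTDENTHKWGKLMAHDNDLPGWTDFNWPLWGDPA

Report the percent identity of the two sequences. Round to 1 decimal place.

The sequences differ at positions 2 (L/V), 9 (S/H), 17 (R/H), 34 (M/D).
32 of the 36 sites match, so the percent identity is 32/36 × 100 = 88.9%.

88.9%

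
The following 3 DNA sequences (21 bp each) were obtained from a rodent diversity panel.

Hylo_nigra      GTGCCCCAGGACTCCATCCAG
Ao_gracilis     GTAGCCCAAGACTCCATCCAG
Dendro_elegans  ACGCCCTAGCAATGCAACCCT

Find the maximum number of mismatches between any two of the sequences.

12

Pairwise Hamming distances:
  Hylo_nigra vs Ao_gracilis: 3
  Hylo_nigra vs Dendro_elegans: 9
  Ao_gracilis vs Dendro_elegans: 12
The largest is 12, between Ao_gracilis and Dendro_elegans.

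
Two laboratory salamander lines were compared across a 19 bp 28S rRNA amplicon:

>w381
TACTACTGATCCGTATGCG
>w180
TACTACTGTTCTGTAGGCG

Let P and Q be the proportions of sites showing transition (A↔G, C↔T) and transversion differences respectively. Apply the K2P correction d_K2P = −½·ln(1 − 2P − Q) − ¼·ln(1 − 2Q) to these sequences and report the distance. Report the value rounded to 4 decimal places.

Mismatches occur at site 9 (A/T, transversion), site 12 (C/T, transition), site 16 (T/G, transversion).
Of the 3 differences, 1 transition and 2 transversions over 19 sites: P = 1/19 = 0.052632, Q = 2/19 = 0.105263.
d = −0.5·ln(0.789473) − 0.25·ln(0.789474) = −0.5·(-0.236390) − 0.25·(-0.236388) = 0.1773.

0.1773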